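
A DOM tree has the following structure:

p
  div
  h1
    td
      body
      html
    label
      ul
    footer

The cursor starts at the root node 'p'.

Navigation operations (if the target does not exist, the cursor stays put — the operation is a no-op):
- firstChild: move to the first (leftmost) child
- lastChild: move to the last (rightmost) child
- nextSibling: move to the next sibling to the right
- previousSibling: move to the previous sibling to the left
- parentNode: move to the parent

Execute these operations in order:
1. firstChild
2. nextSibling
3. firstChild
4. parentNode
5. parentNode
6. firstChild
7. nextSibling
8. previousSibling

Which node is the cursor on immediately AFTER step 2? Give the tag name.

Answer: h1

Derivation:
After 1 (firstChild): div
After 2 (nextSibling): h1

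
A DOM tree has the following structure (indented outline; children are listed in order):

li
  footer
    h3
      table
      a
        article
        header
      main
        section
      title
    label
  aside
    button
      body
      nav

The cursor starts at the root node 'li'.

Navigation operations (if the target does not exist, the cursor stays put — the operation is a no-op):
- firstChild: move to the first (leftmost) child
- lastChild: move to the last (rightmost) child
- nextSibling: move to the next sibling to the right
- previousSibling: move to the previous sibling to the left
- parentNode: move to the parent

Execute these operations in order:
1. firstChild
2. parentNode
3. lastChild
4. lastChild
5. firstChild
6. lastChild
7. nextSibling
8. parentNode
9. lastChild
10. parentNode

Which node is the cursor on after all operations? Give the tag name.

After 1 (firstChild): footer
After 2 (parentNode): li
After 3 (lastChild): aside
After 4 (lastChild): button
After 5 (firstChild): body
After 6 (lastChild): body (no-op, stayed)
After 7 (nextSibling): nav
After 8 (parentNode): button
After 9 (lastChild): nav
After 10 (parentNode): button

Answer: button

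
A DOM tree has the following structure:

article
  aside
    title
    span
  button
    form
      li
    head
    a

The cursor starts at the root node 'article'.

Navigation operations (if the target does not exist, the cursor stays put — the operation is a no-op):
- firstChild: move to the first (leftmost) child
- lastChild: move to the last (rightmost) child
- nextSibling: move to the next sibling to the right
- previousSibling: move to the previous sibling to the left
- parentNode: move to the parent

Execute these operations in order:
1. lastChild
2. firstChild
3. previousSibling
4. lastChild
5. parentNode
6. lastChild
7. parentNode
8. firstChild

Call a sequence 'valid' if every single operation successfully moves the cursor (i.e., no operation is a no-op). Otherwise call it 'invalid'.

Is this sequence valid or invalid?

Answer: invalid

Derivation:
After 1 (lastChild): button
After 2 (firstChild): form
After 3 (previousSibling): form (no-op, stayed)
After 4 (lastChild): li
After 5 (parentNode): form
After 6 (lastChild): li
After 7 (parentNode): form
After 8 (firstChild): li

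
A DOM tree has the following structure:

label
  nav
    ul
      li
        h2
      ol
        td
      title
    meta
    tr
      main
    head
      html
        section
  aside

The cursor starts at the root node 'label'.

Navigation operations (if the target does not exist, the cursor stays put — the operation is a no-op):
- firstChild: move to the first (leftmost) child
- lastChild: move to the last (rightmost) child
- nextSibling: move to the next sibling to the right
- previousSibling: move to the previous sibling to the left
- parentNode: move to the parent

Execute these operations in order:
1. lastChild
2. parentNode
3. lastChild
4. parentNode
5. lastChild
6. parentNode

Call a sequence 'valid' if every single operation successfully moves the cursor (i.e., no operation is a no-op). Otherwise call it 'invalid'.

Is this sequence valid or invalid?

Answer: valid

Derivation:
After 1 (lastChild): aside
After 2 (parentNode): label
After 3 (lastChild): aside
After 4 (parentNode): label
After 5 (lastChild): aside
After 6 (parentNode): label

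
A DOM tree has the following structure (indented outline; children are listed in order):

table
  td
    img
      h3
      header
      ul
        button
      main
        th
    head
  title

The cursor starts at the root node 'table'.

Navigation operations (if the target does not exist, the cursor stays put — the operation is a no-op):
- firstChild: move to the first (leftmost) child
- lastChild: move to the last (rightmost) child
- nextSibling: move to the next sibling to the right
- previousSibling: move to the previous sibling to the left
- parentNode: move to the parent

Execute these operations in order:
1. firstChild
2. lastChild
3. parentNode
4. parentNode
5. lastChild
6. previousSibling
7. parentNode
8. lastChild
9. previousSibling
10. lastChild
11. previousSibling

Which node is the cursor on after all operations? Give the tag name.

After 1 (firstChild): td
After 2 (lastChild): head
After 3 (parentNode): td
After 4 (parentNode): table
After 5 (lastChild): title
After 6 (previousSibling): td
After 7 (parentNode): table
After 8 (lastChild): title
After 9 (previousSibling): td
After 10 (lastChild): head
After 11 (previousSibling): img

Answer: img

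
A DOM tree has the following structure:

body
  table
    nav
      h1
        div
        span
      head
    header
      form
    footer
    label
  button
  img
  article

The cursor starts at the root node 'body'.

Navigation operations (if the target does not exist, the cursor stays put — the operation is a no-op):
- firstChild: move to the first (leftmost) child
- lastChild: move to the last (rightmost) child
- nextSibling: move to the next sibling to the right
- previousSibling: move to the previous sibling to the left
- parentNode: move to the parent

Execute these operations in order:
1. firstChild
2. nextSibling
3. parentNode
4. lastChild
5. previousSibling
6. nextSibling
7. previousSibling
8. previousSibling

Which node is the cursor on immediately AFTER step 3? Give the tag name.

Answer: body

Derivation:
After 1 (firstChild): table
After 2 (nextSibling): button
After 3 (parentNode): body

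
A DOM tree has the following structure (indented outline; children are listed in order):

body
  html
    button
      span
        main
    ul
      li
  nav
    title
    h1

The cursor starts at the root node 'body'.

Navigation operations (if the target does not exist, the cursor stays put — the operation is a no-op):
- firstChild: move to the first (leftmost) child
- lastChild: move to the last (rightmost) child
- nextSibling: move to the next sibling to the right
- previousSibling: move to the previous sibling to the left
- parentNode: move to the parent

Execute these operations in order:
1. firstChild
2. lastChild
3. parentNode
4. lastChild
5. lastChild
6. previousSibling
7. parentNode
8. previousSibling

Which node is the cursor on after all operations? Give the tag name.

After 1 (firstChild): html
After 2 (lastChild): ul
After 3 (parentNode): html
After 4 (lastChild): ul
After 5 (lastChild): li
After 6 (previousSibling): li (no-op, stayed)
After 7 (parentNode): ul
After 8 (previousSibling): button

Answer: button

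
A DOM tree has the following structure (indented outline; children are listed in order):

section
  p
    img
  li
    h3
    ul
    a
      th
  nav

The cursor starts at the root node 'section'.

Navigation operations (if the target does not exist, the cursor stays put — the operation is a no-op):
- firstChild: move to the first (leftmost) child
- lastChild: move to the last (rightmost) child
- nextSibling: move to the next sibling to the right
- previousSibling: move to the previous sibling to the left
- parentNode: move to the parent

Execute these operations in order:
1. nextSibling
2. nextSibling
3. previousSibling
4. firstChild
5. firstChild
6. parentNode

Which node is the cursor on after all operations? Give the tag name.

Answer: p

Derivation:
After 1 (nextSibling): section (no-op, stayed)
After 2 (nextSibling): section (no-op, stayed)
After 3 (previousSibling): section (no-op, stayed)
After 4 (firstChild): p
After 5 (firstChild): img
After 6 (parentNode): p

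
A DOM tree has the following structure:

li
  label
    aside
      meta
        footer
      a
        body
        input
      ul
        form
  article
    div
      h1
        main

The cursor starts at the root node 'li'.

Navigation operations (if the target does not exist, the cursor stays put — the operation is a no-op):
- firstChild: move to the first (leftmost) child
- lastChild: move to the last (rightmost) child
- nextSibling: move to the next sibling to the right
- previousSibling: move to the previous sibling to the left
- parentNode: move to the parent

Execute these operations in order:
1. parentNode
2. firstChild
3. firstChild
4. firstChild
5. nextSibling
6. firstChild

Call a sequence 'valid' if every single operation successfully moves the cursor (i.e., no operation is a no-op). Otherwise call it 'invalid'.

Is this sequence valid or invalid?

Answer: invalid

Derivation:
After 1 (parentNode): li (no-op, stayed)
After 2 (firstChild): label
After 3 (firstChild): aside
After 4 (firstChild): meta
After 5 (nextSibling): a
After 6 (firstChild): body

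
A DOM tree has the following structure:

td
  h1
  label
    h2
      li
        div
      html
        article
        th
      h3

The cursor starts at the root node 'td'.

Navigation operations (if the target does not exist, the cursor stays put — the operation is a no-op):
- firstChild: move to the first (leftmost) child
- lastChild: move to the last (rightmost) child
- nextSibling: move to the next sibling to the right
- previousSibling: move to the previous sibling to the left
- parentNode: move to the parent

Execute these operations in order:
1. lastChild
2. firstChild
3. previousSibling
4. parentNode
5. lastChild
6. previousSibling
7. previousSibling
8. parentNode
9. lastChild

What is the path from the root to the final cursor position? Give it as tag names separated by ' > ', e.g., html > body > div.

Answer: td > label > h2

Derivation:
After 1 (lastChild): label
After 2 (firstChild): h2
After 3 (previousSibling): h2 (no-op, stayed)
After 4 (parentNode): label
After 5 (lastChild): h2
After 6 (previousSibling): h2 (no-op, stayed)
After 7 (previousSibling): h2 (no-op, stayed)
After 8 (parentNode): label
After 9 (lastChild): h2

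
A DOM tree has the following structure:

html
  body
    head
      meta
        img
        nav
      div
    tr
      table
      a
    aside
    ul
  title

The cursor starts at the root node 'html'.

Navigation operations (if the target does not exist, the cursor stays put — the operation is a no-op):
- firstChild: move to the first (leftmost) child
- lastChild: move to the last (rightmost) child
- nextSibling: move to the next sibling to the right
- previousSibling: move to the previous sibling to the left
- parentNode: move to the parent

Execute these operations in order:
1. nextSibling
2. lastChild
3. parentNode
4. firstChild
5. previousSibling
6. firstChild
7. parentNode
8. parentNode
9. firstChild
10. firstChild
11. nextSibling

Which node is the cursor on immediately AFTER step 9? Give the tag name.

Answer: body

Derivation:
After 1 (nextSibling): html (no-op, stayed)
After 2 (lastChild): title
After 3 (parentNode): html
After 4 (firstChild): body
After 5 (previousSibling): body (no-op, stayed)
After 6 (firstChild): head
After 7 (parentNode): body
After 8 (parentNode): html
After 9 (firstChild): body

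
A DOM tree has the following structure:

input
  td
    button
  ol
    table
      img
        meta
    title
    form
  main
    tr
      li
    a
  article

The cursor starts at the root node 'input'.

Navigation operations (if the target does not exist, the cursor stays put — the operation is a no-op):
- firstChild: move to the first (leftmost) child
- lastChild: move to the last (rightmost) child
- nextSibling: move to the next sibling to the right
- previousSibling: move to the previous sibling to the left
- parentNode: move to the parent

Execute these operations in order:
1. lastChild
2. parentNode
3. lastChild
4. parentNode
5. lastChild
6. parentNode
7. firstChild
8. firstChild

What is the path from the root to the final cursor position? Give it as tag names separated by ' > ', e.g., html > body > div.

Answer: input > td > button

Derivation:
After 1 (lastChild): article
After 2 (parentNode): input
After 3 (lastChild): article
After 4 (parentNode): input
After 5 (lastChild): article
After 6 (parentNode): input
After 7 (firstChild): td
After 8 (firstChild): button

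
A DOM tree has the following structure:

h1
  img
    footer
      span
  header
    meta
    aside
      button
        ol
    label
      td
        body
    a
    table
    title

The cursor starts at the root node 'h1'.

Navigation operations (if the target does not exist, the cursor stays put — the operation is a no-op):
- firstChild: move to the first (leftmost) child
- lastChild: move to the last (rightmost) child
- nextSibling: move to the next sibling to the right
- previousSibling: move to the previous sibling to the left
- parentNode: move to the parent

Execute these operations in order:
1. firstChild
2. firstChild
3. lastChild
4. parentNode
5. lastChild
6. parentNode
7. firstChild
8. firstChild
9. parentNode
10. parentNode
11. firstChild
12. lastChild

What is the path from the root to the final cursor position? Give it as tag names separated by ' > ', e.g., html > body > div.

Answer: h1 > img > footer > span

Derivation:
After 1 (firstChild): img
After 2 (firstChild): footer
After 3 (lastChild): span
After 4 (parentNode): footer
After 5 (lastChild): span
After 6 (parentNode): footer
After 7 (firstChild): span
After 8 (firstChild): span (no-op, stayed)
After 9 (parentNode): footer
After 10 (parentNode): img
After 11 (firstChild): footer
After 12 (lastChild): span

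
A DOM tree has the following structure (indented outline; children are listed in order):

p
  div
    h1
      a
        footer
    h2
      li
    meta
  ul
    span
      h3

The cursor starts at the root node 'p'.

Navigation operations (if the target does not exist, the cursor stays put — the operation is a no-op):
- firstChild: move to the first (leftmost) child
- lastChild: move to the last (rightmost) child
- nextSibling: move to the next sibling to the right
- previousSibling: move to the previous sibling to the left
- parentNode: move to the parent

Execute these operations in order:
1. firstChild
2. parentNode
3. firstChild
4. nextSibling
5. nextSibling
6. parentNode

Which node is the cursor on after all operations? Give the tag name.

Answer: p

Derivation:
After 1 (firstChild): div
After 2 (parentNode): p
After 3 (firstChild): div
After 4 (nextSibling): ul
After 5 (nextSibling): ul (no-op, stayed)
After 6 (parentNode): p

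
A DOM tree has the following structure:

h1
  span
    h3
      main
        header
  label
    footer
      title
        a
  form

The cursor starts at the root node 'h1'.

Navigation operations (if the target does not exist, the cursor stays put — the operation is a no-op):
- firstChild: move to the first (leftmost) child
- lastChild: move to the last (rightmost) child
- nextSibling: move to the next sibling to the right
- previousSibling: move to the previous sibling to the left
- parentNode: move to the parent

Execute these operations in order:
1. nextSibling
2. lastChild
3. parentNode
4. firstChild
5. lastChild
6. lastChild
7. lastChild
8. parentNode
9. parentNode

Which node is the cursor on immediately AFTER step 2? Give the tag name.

Answer: form

Derivation:
After 1 (nextSibling): h1 (no-op, stayed)
After 2 (lastChild): form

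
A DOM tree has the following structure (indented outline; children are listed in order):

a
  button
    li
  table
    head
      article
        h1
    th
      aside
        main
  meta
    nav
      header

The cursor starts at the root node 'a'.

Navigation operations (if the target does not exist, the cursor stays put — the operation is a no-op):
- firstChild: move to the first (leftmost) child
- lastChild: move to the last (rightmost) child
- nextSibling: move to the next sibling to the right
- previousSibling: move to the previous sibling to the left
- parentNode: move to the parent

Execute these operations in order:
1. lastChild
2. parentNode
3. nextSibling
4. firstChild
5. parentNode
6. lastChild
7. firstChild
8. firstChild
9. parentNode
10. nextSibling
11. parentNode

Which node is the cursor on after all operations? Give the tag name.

After 1 (lastChild): meta
After 2 (parentNode): a
After 3 (nextSibling): a (no-op, stayed)
After 4 (firstChild): button
After 5 (parentNode): a
After 6 (lastChild): meta
After 7 (firstChild): nav
After 8 (firstChild): header
After 9 (parentNode): nav
After 10 (nextSibling): nav (no-op, stayed)
After 11 (parentNode): meta

Answer: meta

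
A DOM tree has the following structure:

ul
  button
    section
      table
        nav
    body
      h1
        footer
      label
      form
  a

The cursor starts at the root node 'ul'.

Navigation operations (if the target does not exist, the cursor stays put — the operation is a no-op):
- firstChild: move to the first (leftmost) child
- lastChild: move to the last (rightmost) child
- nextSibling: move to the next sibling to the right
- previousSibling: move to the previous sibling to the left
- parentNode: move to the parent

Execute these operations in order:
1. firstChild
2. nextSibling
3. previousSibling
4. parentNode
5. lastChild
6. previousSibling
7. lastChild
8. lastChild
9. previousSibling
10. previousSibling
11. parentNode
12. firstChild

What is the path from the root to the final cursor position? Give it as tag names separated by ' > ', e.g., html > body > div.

After 1 (firstChild): button
After 2 (nextSibling): a
After 3 (previousSibling): button
After 4 (parentNode): ul
After 5 (lastChild): a
After 6 (previousSibling): button
After 7 (lastChild): body
After 8 (lastChild): form
After 9 (previousSibling): label
After 10 (previousSibling): h1
After 11 (parentNode): body
After 12 (firstChild): h1

Answer: ul > button > body > h1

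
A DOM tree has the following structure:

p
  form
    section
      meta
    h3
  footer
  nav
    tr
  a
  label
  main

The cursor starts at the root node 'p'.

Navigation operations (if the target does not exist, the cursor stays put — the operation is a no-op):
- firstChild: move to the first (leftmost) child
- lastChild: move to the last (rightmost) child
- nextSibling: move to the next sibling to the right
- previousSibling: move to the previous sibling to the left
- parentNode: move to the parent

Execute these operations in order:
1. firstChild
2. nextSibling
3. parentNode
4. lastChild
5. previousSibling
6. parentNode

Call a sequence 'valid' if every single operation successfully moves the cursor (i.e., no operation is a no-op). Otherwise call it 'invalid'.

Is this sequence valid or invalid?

After 1 (firstChild): form
After 2 (nextSibling): footer
After 3 (parentNode): p
After 4 (lastChild): main
After 5 (previousSibling): label
After 6 (parentNode): p

Answer: valid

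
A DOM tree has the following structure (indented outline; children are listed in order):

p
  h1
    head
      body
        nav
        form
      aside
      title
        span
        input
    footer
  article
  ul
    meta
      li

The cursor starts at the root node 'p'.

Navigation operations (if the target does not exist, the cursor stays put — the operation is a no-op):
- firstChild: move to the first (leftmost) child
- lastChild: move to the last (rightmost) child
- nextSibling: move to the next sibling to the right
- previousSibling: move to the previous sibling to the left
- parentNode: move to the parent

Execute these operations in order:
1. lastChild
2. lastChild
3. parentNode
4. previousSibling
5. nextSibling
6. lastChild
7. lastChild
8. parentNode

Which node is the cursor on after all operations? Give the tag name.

After 1 (lastChild): ul
After 2 (lastChild): meta
After 3 (parentNode): ul
After 4 (previousSibling): article
After 5 (nextSibling): ul
After 6 (lastChild): meta
After 7 (lastChild): li
After 8 (parentNode): meta

Answer: meta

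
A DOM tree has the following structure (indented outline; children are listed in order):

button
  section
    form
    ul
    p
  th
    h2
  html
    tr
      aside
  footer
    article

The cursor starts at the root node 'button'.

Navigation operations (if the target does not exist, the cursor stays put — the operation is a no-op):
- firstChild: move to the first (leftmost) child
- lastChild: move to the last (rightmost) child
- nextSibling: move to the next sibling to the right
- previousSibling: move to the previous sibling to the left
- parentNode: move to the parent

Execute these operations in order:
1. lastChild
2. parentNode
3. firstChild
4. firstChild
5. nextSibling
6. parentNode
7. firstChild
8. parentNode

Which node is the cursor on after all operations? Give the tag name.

Answer: section

Derivation:
After 1 (lastChild): footer
After 2 (parentNode): button
After 3 (firstChild): section
After 4 (firstChild): form
After 5 (nextSibling): ul
After 6 (parentNode): section
After 7 (firstChild): form
After 8 (parentNode): section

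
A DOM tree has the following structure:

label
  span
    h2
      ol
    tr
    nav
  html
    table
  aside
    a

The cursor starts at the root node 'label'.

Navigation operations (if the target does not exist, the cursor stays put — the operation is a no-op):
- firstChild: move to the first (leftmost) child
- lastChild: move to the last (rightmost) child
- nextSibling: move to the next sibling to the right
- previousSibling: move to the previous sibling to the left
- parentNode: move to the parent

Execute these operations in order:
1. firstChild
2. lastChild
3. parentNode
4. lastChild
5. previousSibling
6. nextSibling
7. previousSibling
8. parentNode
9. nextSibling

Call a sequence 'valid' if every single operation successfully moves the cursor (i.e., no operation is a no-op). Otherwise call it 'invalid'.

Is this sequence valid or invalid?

Answer: valid

Derivation:
After 1 (firstChild): span
After 2 (lastChild): nav
After 3 (parentNode): span
After 4 (lastChild): nav
After 5 (previousSibling): tr
After 6 (nextSibling): nav
After 7 (previousSibling): tr
After 8 (parentNode): span
After 9 (nextSibling): html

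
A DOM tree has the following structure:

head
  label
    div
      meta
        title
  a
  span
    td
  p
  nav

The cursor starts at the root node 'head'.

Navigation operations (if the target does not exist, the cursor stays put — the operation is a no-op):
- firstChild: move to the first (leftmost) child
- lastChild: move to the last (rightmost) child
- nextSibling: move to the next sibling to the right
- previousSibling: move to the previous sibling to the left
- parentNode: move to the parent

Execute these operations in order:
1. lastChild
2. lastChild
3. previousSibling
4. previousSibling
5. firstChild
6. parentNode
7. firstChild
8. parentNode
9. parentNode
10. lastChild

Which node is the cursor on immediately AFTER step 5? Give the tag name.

After 1 (lastChild): nav
After 2 (lastChild): nav (no-op, stayed)
After 3 (previousSibling): p
After 4 (previousSibling): span
After 5 (firstChild): td

Answer: td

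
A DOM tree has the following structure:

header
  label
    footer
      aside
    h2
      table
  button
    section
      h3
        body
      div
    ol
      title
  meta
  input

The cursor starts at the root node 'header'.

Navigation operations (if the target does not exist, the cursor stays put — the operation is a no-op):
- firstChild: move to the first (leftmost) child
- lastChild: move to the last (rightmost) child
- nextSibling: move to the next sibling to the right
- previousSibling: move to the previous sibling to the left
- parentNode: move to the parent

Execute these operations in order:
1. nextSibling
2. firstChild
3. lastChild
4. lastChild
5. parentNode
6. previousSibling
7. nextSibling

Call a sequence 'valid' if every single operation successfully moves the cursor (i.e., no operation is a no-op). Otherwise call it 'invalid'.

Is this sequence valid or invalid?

Answer: invalid

Derivation:
After 1 (nextSibling): header (no-op, stayed)
After 2 (firstChild): label
After 3 (lastChild): h2
After 4 (lastChild): table
After 5 (parentNode): h2
After 6 (previousSibling): footer
After 7 (nextSibling): h2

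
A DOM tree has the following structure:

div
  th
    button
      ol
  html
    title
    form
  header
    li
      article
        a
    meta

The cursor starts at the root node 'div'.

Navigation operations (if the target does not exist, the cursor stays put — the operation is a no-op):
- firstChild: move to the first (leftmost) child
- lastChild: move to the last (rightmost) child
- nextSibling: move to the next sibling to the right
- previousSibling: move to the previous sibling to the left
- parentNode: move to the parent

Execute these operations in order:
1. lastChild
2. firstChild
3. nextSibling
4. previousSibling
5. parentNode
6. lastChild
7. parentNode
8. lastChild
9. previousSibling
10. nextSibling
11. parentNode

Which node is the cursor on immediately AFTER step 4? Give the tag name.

Answer: li

Derivation:
After 1 (lastChild): header
After 2 (firstChild): li
After 3 (nextSibling): meta
After 4 (previousSibling): li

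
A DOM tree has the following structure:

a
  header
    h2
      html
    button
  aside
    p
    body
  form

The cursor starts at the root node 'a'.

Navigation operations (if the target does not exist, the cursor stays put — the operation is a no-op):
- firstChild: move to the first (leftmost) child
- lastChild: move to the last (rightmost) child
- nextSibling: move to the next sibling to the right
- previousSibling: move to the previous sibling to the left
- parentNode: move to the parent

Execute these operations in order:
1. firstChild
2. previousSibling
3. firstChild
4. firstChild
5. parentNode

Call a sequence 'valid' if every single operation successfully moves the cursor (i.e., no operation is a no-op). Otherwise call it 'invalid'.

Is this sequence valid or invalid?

After 1 (firstChild): header
After 2 (previousSibling): header (no-op, stayed)
After 3 (firstChild): h2
After 4 (firstChild): html
After 5 (parentNode): h2

Answer: invalid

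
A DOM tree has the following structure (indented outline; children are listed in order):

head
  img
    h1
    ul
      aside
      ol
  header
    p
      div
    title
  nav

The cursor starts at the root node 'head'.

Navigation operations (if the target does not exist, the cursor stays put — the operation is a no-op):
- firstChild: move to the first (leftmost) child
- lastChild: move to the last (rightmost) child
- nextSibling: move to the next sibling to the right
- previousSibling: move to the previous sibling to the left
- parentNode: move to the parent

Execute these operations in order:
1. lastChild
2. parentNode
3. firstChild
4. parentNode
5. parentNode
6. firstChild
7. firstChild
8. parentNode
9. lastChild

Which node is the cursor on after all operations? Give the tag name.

Answer: ul

Derivation:
After 1 (lastChild): nav
After 2 (parentNode): head
After 3 (firstChild): img
After 4 (parentNode): head
After 5 (parentNode): head (no-op, stayed)
After 6 (firstChild): img
After 7 (firstChild): h1
After 8 (parentNode): img
After 9 (lastChild): ul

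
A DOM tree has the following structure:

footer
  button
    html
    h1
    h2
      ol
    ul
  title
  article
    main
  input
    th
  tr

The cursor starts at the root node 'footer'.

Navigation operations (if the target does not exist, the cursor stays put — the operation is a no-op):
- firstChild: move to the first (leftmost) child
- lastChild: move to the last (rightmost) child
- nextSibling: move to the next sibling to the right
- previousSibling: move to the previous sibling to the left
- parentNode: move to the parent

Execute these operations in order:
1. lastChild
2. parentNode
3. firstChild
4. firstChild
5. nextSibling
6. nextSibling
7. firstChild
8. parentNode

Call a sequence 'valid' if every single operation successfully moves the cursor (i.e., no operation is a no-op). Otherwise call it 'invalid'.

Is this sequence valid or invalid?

Answer: valid

Derivation:
After 1 (lastChild): tr
After 2 (parentNode): footer
After 3 (firstChild): button
After 4 (firstChild): html
After 5 (nextSibling): h1
After 6 (nextSibling): h2
After 7 (firstChild): ol
After 8 (parentNode): h2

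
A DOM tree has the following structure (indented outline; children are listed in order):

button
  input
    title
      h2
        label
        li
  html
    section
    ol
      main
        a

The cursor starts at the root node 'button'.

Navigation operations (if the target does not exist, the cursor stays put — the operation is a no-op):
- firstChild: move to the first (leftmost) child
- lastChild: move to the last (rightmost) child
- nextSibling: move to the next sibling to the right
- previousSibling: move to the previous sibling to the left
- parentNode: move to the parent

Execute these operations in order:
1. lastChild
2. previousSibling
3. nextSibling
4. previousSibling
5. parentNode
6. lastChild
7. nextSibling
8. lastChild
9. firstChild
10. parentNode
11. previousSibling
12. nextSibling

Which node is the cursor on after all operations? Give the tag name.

After 1 (lastChild): html
After 2 (previousSibling): input
After 3 (nextSibling): html
After 4 (previousSibling): input
After 5 (parentNode): button
After 6 (lastChild): html
After 7 (nextSibling): html (no-op, stayed)
After 8 (lastChild): ol
After 9 (firstChild): main
After 10 (parentNode): ol
After 11 (previousSibling): section
After 12 (nextSibling): ol

Answer: ol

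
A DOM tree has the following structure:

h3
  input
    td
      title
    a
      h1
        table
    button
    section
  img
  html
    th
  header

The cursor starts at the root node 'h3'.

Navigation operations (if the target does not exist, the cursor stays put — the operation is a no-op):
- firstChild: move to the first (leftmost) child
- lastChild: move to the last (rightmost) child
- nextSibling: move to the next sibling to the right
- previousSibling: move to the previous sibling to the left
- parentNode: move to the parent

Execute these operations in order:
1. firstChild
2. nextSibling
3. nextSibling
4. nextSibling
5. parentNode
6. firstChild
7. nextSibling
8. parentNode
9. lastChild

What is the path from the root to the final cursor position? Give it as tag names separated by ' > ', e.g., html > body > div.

After 1 (firstChild): input
After 2 (nextSibling): img
After 3 (nextSibling): html
After 4 (nextSibling): header
After 5 (parentNode): h3
After 6 (firstChild): input
After 7 (nextSibling): img
After 8 (parentNode): h3
After 9 (lastChild): header

Answer: h3 > header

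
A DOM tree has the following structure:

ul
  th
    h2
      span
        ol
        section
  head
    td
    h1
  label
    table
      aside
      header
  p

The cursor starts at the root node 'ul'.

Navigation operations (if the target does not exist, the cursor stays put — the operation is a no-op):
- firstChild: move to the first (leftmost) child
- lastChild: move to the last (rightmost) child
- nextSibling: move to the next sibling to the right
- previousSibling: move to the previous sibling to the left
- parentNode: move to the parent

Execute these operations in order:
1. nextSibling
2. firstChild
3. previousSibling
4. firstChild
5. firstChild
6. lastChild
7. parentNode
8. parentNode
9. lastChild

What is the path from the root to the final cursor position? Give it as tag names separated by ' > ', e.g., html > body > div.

Answer: ul > th > h2 > span

Derivation:
After 1 (nextSibling): ul (no-op, stayed)
After 2 (firstChild): th
After 3 (previousSibling): th (no-op, stayed)
After 4 (firstChild): h2
After 5 (firstChild): span
After 6 (lastChild): section
After 7 (parentNode): span
After 8 (parentNode): h2
After 9 (lastChild): span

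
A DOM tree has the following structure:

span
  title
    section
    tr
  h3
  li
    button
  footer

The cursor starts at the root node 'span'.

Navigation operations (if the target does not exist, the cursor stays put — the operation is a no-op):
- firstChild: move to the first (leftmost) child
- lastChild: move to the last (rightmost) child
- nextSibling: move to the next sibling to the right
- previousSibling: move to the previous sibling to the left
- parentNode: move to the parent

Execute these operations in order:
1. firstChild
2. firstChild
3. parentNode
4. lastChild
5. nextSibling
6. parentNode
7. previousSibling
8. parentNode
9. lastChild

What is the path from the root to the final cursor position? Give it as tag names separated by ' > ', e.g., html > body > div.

After 1 (firstChild): title
After 2 (firstChild): section
After 3 (parentNode): title
After 4 (lastChild): tr
After 5 (nextSibling): tr (no-op, stayed)
After 6 (parentNode): title
After 7 (previousSibling): title (no-op, stayed)
After 8 (parentNode): span
After 9 (lastChild): footer

Answer: span > footer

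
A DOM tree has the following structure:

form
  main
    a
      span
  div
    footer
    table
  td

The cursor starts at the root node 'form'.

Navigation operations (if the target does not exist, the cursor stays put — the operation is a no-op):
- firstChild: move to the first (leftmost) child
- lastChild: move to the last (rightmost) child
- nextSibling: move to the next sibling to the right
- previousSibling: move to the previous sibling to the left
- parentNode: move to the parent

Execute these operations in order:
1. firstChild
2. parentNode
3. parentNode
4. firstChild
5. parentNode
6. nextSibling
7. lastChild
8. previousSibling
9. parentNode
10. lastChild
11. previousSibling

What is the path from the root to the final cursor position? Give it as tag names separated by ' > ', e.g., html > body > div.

After 1 (firstChild): main
After 2 (parentNode): form
After 3 (parentNode): form (no-op, stayed)
After 4 (firstChild): main
After 5 (parentNode): form
After 6 (nextSibling): form (no-op, stayed)
After 7 (lastChild): td
After 8 (previousSibling): div
After 9 (parentNode): form
After 10 (lastChild): td
After 11 (previousSibling): div

Answer: form > div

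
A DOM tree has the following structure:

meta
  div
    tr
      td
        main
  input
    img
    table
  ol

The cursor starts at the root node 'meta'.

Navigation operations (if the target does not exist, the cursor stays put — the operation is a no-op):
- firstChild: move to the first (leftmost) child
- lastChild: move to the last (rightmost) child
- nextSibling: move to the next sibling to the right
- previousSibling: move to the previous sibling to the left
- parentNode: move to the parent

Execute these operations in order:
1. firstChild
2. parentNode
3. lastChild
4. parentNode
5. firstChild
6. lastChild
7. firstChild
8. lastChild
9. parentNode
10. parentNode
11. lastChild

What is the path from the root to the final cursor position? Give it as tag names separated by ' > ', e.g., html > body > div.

Answer: meta > div > tr > td

Derivation:
After 1 (firstChild): div
After 2 (parentNode): meta
After 3 (lastChild): ol
After 4 (parentNode): meta
After 5 (firstChild): div
After 6 (lastChild): tr
After 7 (firstChild): td
After 8 (lastChild): main
After 9 (parentNode): td
After 10 (parentNode): tr
After 11 (lastChild): td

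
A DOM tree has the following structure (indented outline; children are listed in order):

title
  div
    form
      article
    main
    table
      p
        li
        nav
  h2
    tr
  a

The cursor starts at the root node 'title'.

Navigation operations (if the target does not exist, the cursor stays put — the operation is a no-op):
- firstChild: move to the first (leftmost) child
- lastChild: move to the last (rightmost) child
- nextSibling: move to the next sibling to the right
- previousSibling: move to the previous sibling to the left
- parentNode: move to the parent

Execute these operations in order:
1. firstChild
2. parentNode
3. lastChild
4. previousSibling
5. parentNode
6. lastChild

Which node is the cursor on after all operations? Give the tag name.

After 1 (firstChild): div
After 2 (parentNode): title
After 3 (lastChild): a
After 4 (previousSibling): h2
After 5 (parentNode): title
After 6 (lastChild): a

Answer: a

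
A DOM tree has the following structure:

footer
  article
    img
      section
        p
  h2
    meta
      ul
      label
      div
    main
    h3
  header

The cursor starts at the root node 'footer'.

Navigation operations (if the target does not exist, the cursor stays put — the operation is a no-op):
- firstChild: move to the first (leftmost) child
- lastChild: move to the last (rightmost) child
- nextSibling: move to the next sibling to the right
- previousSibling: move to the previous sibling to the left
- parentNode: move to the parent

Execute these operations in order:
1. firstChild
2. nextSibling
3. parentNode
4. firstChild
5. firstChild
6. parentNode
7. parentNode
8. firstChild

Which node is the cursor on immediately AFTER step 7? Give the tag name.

After 1 (firstChild): article
After 2 (nextSibling): h2
After 3 (parentNode): footer
After 4 (firstChild): article
After 5 (firstChild): img
After 6 (parentNode): article
After 7 (parentNode): footer

Answer: footer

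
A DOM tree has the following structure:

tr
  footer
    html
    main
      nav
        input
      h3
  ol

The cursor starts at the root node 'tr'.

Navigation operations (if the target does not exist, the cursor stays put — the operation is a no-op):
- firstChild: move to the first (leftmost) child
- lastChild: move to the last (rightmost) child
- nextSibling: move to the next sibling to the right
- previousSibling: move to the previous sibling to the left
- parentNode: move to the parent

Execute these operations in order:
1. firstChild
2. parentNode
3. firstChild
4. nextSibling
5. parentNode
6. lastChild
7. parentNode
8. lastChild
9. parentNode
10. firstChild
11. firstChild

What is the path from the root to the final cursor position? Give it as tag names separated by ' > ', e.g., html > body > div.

After 1 (firstChild): footer
After 2 (parentNode): tr
After 3 (firstChild): footer
After 4 (nextSibling): ol
After 5 (parentNode): tr
After 6 (lastChild): ol
After 7 (parentNode): tr
After 8 (lastChild): ol
After 9 (parentNode): tr
After 10 (firstChild): footer
After 11 (firstChild): html

Answer: tr > footer > html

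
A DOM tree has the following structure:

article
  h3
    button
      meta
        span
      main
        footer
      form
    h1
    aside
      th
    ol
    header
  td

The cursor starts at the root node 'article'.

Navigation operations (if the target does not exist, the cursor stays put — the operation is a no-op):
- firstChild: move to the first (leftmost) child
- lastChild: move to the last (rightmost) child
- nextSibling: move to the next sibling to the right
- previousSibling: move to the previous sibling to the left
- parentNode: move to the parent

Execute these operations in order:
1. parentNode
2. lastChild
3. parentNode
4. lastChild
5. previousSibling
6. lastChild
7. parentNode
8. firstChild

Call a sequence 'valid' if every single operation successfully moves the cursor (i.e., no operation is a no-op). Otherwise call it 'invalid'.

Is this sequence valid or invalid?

After 1 (parentNode): article (no-op, stayed)
After 2 (lastChild): td
After 3 (parentNode): article
After 4 (lastChild): td
After 5 (previousSibling): h3
After 6 (lastChild): header
After 7 (parentNode): h3
After 8 (firstChild): button

Answer: invalid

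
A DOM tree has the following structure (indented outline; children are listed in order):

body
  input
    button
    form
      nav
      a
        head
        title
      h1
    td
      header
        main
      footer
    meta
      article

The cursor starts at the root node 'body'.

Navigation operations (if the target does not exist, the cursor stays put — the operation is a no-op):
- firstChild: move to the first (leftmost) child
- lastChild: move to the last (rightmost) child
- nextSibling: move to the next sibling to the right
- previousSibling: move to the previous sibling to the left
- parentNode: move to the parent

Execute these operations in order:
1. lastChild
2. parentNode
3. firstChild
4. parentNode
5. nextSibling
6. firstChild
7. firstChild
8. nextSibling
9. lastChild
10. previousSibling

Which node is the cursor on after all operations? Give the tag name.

After 1 (lastChild): input
After 2 (parentNode): body
After 3 (firstChild): input
After 4 (parentNode): body
After 5 (nextSibling): body (no-op, stayed)
After 6 (firstChild): input
After 7 (firstChild): button
After 8 (nextSibling): form
After 9 (lastChild): h1
After 10 (previousSibling): a

Answer: a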